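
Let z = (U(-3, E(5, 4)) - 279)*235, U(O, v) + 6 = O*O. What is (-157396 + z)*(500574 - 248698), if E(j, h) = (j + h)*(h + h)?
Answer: -55980952256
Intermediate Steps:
E(j, h) = 2*h*(h + j) (E(j, h) = (h + j)*(2*h) = 2*h*(h + j))
U(O, v) = -6 + O**2 (U(O, v) = -6 + O*O = -6 + O**2)
z = -64860 (z = ((-6 + (-3)**2) - 279)*235 = ((-6 + 9) - 279)*235 = (3 - 279)*235 = -276*235 = -64860)
(-157396 + z)*(500574 - 248698) = (-157396 - 64860)*(500574 - 248698) = -222256*251876 = -55980952256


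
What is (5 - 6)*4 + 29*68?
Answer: 1968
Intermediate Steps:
(5 - 6)*4 + 29*68 = -1*4 + 1972 = -4 + 1972 = 1968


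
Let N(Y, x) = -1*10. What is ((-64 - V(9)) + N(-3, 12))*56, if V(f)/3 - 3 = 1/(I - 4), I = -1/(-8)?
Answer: -142744/31 ≈ -4604.6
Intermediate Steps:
I = ⅛ (I = -1*(-⅛) = ⅛ ≈ 0.12500)
N(Y, x) = -10
V(f) = 255/31 (V(f) = 9 + 3/(⅛ - 4) = 9 + 3/(-31/8) = 9 + 3*(-8/31) = 9 - 24/31 = 255/31)
((-64 - V(9)) + N(-3, 12))*56 = ((-64 - 1*255/31) - 10)*56 = ((-64 - 255/31) - 10)*56 = (-2239/31 - 10)*56 = -2549/31*56 = -142744/31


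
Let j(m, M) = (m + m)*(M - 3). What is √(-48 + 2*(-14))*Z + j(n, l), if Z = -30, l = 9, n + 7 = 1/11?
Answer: -912/11 - 60*I*√19 ≈ -82.909 - 261.53*I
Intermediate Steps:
n = -76/11 (n = -7 + 1/11 = -76/11 ≈ -6.9091)
j(m, M) = 2*m*(-3 + M) (j(m, M) = (2*m)*(-3 + M) = 2*m*(-3 + M))
√(-48 + 2*(-14))*Z + j(n, l) = √(-48 + 2*(-14))*(-30) + 2*(-76/11)*(-3 + 9) = √(-48 - 28)*(-30) + 2*(-76/11)*6 = √(-76)*(-30) - 912/11 = (2*I*√19)*(-30) - 912/11 = -60*I*√19 - 912/11 = -912/11 - 60*I*√19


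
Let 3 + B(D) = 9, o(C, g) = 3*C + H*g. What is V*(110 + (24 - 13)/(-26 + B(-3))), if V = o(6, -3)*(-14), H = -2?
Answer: -183876/5 ≈ -36775.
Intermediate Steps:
o(C, g) = -2*g + 3*C (o(C, g) = 3*C - 2*g = -2*g + 3*C)
B(D) = 6 (B(D) = -3 + 9 = 6)
V = -336 (V = (-2*(-3) + 3*6)*(-14) = (6 + 18)*(-14) = 24*(-14) = -336)
V*(110 + (24 - 13)/(-26 + B(-3))) = -336*(110 + (24 - 13)/(-26 + 6)) = -336*(110 + 11/(-20)) = -336*(110 + 11*(-1/20)) = -336*(110 - 11/20) = -336*2189/20 = -183876/5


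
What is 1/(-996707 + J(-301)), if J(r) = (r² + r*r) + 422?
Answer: -1/815083 ≈ -1.2269e-6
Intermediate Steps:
J(r) = 422 + 2*r² (J(r) = (r² + r²) + 422 = 2*r² + 422 = 422 + 2*r²)
1/(-996707 + J(-301)) = 1/(-996707 + (422 + 2*(-301)²)) = 1/(-996707 + (422 + 2*90601)) = 1/(-996707 + (422 + 181202)) = 1/(-996707 + 181624) = 1/(-815083) = -1/815083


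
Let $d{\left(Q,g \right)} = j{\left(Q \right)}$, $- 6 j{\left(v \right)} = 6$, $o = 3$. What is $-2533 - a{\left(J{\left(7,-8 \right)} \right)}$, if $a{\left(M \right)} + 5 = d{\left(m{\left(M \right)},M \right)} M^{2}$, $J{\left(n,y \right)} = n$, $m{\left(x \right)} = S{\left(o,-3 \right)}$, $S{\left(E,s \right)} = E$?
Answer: $-2479$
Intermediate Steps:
$m{\left(x \right)} = 3$
$j{\left(v \right)} = -1$ ($j{\left(v \right)} = \left(- \frac{1}{6}\right) 6 = -1$)
$d{\left(Q,g \right)} = -1$
$a{\left(M \right)} = -5 - M^{2}$
$-2533 - a{\left(J{\left(7,-8 \right)} \right)} = -2533 - \left(-5 - 7^{2}\right) = -2533 - \left(-5 - 49\right) = -2533 - -54 = -2533 + 54 = -2479$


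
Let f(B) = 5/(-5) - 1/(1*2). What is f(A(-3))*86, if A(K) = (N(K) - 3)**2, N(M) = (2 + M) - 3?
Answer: -129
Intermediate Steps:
N(M) = -1 + M
A(K) = (-4 + K)**2 (A(K) = ((-1 + K) - 3)**2 = (-4 + K)**2)
f(B) = -3/2 (f(B) = 5*(-1/5) - 1/2 = -1 - 1*1/2 = -1 - 1/2 = -3/2)
f(A(-3))*86 = -3/2*86 = -129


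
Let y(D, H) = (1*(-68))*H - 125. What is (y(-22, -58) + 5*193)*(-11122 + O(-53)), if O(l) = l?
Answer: -53461200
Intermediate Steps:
y(D, H) = -125 - 68*H (y(D, H) = -68*H - 125 = -125 - 68*H)
(y(-22, -58) + 5*193)*(-11122 + O(-53)) = ((-125 - 68*(-58)) + 5*193)*(-11122 - 53) = ((-125 + 3944) + 965)*(-11175) = (3819 + 965)*(-11175) = 4784*(-11175) = -53461200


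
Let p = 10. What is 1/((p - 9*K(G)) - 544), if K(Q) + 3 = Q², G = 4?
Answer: -1/651 ≈ -0.0015361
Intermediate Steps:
K(Q) = -3 + Q²
1/((p - 9*K(G)) - 544) = 1/((10 - 9*(-3 + 4²)) - 544) = 1/((10 - 9*(-3 + 16)) - 544) = 1/((10 - 9*13) - 544) = 1/((10 - 117) - 544) = 1/(-107 - 544) = 1/(-651) = -1/651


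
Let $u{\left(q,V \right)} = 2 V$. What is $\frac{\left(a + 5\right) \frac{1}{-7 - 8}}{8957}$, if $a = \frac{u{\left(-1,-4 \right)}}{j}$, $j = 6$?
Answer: $- \frac{11}{403065} \approx -2.7291 \cdot 10^{-5}$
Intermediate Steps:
$a = - \frac{4}{3}$ ($a = \frac{2 \left(-4\right)}{6} = \left(-8\right) \frac{1}{6} = - \frac{4}{3} \approx -1.3333$)
$\frac{\left(a + 5\right) \frac{1}{-7 - 8}}{8957} = \frac{\left(- \frac{4}{3} + 5\right) \frac{1}{-7 - 8}}{8957} = \frac{\frac{11}{3} \frac{1}{-15}}{8957} = \frac{\frac{11}{3} \left(- \frac{1}{15}\right)}{8957} = \frac{1}{8957} \left(- \frac{11}{45}\right) = - \frac{11}{403065}$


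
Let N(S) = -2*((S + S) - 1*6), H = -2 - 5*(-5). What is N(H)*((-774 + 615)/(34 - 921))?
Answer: -12720/887 ≈ -14.340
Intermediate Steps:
H = 23 (H = -2 + 25 = 23)
N(S) = 12 - 4*S (N(S) = -2*(2*S - 6) = -2*(-6 + 2*S) = 12 - 4*S)
N(H)*((-774 + 615)/(34 - 921)) = (12 - 4*23)*((-774 + 615)/(34 - 921)) = (12 - 92)*(-159/(-887)) = -(-12720)*(-1)/887 = -80*159/887 = -12720/887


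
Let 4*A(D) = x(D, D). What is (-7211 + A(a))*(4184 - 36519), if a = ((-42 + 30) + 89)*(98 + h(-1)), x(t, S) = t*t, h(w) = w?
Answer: -1802906378195/4 ≈ -4.5073e+11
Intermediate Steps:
x(t, S) = t²
a = 7469 (a = ((-42 + 30) + 89)*(98 - 1) = (-12 + 89)*97 = 77*97 = 7469)
A(D) = D²/4
(-7211 + A(a))*(4184 - 36519) = (-7211 + (¼)*7469²)*(4184 - 36519) = (-7211 + (¼)*55785961)*(-32335) = (-7211 + 55785961/4)*(-32335) = (55757117/4)*(-32335) = -1802906378195/4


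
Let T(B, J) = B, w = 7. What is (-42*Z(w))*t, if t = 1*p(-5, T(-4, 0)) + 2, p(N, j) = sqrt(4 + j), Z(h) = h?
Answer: -588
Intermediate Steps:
t = 2 (t = 1*sqrt(4 - 4) + 2 = 1*sqrt(0) + 2 = 1*0 + 2 = 0 + 2 = 2)
(-42*Z(w))*t = -42*7*2 = -294*2 = -588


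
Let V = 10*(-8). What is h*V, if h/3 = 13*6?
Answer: -18720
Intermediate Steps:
V = -80
h = 234 (h = 3*(13*6) = 3*78 = 234)
h*V = 234*(-80) = -18720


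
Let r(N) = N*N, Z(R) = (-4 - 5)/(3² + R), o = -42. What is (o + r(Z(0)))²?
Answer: 1681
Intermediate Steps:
Z(R) = -9/(9 + R)
r(N) = N²
(o + r(Z(0)))² = (-42 + (-9/(9 + 0))²)² = (-42 + (-9/9)²)² = (-42 + (-9*⅑)²)² = (-42 + (-1)²)² = (-42 + 1)² = (-41)² = 1681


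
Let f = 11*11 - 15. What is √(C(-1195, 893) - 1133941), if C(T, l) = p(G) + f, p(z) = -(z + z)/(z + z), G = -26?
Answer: 2*I*√283459 ≈ 1064.8*I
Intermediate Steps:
f = 106 (f = 121 - 15 = 106)
p(z) = -1 (p(z) = -2*z/(2*z) = -2*z*1/(2*z) = -1*1 = -1)
C(T, l) = 105 (C(T, l) = -1 + 106 = 105)
√(C(-1195, 893) - 1133941) = √(105 - 1133941) = √(-1133836) = 2*I*√283459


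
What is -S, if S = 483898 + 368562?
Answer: -852460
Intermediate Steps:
S = 852460
-S = -1*852460 = -852460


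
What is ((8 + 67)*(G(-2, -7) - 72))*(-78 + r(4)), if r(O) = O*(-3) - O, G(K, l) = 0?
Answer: 507600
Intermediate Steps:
r(O) = -4*O (r(O) = -3*O - O = -4*O)
((8 + 67)*(G(-2, -7) - 72))*(-78 + r(4)) = ((8 + 67)*(0 - 72))*(-78 - 4*4) = (75*(-72))*(-78 - 16) = -5400*(-94) = 507600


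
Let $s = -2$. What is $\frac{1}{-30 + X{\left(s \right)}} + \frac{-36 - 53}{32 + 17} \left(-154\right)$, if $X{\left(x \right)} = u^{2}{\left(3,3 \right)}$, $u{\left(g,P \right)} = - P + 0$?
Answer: $\frac{839}{3} \approx 279.67$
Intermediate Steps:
$u{\left(g,P \right)} = - P$
$X{\left(x \right)} = 9$ ($X{\left(x \right)} = \left(\left(-1\right) 3\right)^{2} = \left(-3\right)^{2} = 9$)
$\frac{1}{-30 + X{\left(s \right)}} + \frac{-36 - 53}{32 + 17} \left(-154\right) = \frac{1}{-30 + 9} + \frac{-36 - 53}{32 + 17} \left(-154\right) = \frac{1}{-21} + - \frac{89}{49} \left(-154\right) = - \frac{1}{21} + \left(-89\right) \frac{1}{49} \left(-154\right) = - \frac{1}{21} - - \frac{1958}{7} = - \frac{1}{21} + \frac{1958}{7} = \frac{839}{3}$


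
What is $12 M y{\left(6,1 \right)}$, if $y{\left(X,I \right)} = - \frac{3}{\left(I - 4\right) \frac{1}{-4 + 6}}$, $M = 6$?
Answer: $144$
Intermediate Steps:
$y{\left(X,I \right)} = - \frac{3}{-2 + \frac{I}{2}}$ ($y{\left(X,I \right)} = - \frac{3}{\left(-4 + I\right) \frac{1}{2}} = - \frac{3}{-2 + \frac{I}{2}}$)
$12 M y{\left(6,1 \right)} = 12 \cdot 6 \left(- \frac{6}{-4 + 1}\right) = 72 \left(- \frac{6}{-3}\right) = 72 \left(\left(-6\right) \left(- \frac{1}{3}\right)\right) = 72 \cdot 2 = 144$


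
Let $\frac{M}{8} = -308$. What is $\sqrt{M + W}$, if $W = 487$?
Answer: $i \sqrt{1977} \approx 44.463 i$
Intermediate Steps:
$M = -2464$ ($M = 8 \left(-308\right) = -2464$)
$\sqrt{M + W} = \sqrt{-2464 + 487} = \sqrt{-1977} = i \sqrt{1977}$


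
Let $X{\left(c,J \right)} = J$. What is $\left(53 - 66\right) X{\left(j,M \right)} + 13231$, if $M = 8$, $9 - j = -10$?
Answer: $13127$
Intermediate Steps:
$j = 19$ ($j = 9 - -10 = 9 + 10 = 19$)
$\left(53 - 66\right) X{\left(j,M \right)} + 13231 = \left(53 - 66\right) 8 + 13231 = \left(-13\right) 8 + 13231 = -104 + 13231 = 13127$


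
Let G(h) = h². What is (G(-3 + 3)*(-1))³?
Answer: 0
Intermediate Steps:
(G(-3 + 3)*(-1))³ = ((-3 + 3)²*(-1))³ = (0²*(-1))³ = (0*(-1))³ = 0³ = 0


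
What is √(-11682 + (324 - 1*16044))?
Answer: I*√27402 ≈ 165.54*I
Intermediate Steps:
√(-11682 + (324 - 1*16044)) = √(-11682 + (324 - 16044)) = √(-11682 - 15720) = √(-27402) = I*√27402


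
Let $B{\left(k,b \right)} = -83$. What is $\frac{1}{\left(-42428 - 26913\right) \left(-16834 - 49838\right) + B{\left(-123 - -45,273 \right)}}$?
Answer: $\frac{1}{4623103069} \approx 2.163 \cdot 10^{-10}$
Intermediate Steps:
$\frac{1}{\left(-42428 - 26913\right) \left(-16834 - 49838\right) + B{\left(-123 - -45,273 \right)}} = \frac{1}{\left(-42428 - 26913\right) \left(-16834 - 49838\right) - 83} = \frac{1}{\left(-69341\right) \left(-66672\right) - 83} = \frac{1}{4623103152 - 83} = \frac{1}{4623103069}$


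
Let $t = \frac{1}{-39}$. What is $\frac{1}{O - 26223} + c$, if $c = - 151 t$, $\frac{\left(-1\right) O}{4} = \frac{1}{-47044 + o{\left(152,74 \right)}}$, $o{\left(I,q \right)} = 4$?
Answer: $\frac{46565295689}{12026916681} \approx 3.8718$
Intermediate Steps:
$t = - \frac{1}{39} \approx -0.025641$
$O = \frac{1}{11760}$ ($O = - \frac{4}{-47044 + 4} = - \frac{4}{-47040} = \left(-4\right) \left(- \frac{1}{47040}\right) = \frac{1}{11760} \approx 8.5034 \cdot 10^{-5}$)
$c = \frac{151}{39}$ ($c = \left(-151\right) \left(- \frac{1}{39}\right) = \frac{151}{39} \approx 3.8718$)
$\frac{1}{O - 26223} + c = \frac{1}{\frac{1}{11760} - 26223} + \frac{151}{39} = \frac{1}{- \frac{308382479}{11760}} + \frac{151}{39} = - \frac{11760}{308382479} + \frac{151}{39} = \frac{46565295689}{12026916681}$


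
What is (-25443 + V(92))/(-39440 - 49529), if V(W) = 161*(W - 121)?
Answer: 30112/88969 ≈ 0.33846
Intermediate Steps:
V(W) = -19481 + 161*W (V(W) = 161*(-121 + W) = -19481 + 161*W)
(-25443 + V(92))/(-39440 - 49529) = (-25443 + (-19481 + 161*92))/(-39440 - 49529) = (-25443 + (-19481 + 14812))/(-88969) = (-25443 - 4669)*(-1/88969) = -30112*(-1/88969) = 30112/88969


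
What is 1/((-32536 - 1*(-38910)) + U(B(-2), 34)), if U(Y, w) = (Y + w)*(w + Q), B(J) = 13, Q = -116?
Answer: 1/2520 ≈ 0.00039683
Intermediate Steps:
U(Y, w) = (-116 + w)*(Y + w) (U(Y, w) = (Y + w)*(w - 116) = (Y + w)*(-116 + w) = (-116 + w)*(Y + w))
1/((-32536 - 1*(-38910)) + U(B(-2), 34)) = 1/((-32536 - 1*(-38910)) + (34² - 116*13 - 116*34 + 13*34)) = 1/((-32536 + 38910) + (1156 - 1508 - 3944 + 442)) = 1/(6374 - 3854) = 1/2520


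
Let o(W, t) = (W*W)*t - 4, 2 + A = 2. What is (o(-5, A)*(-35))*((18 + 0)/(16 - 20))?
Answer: -630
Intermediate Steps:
A = 0 (A = -2 + 2 = 0)
o(W, t) = -4 + t*W**2 (o(W, t) = W**2*t - 4 = t*W**2 - 4 = -4 + t*W**2)
(o(-5, A)*(-35))*((18 + 0)/(16 - 20)) = ((-4 + 0*(-5)**2)*(-35))*((18 + 0)/(16 - 20)) = ((-4 + 0*25)*(-35))*(18/(-4)) = ((-4 + 0)*(-35))*(18*(-1/4)) = -4*(-35)*(-9/2) = 140*(-9/2) = -630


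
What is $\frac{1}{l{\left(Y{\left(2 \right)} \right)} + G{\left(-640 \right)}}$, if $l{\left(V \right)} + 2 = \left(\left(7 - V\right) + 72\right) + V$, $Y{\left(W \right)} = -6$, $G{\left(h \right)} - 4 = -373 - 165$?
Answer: $- \frac{1}{457} \approx -0.0021882$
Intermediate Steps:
$G{\left(h \right)} = -534$ ($G{\left(h \right)} = 4 - 538 = -534$)
$l{\left(V \right)} = 77$ ($l{\left(V \right)} = -2 + \left(\left(\left(7 - V\right) + 72\right) + V\right) = -2 + \left(\left(79 - V\right) + V\right) = -2 + 79 = 77$)
$\frac{1}{l{\left(Y{\left(2 \right)} \right)} + G{\left(-640 \right)}} = \frac{1}{77 - 534} = \frac{1}{-457} = - \frac{1}{457}$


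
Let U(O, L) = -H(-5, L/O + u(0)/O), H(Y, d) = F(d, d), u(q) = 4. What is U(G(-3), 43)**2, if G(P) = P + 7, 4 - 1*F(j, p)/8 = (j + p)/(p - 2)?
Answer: 246016/1521 ≈ 161.75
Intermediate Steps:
F(j, p) = 32 - 8*(j + p)/(-2 + p) (F(j, p) = 32 - 8*(j + p)/(p - 2) = 32 - 8*(j + p)/(-2 + p))
G(P) = 7 + P
H(Y, d) = 8*(-8 + 2*d)/(-2 + d) (H(Y, d) = 8*(-8 - d + 3*d)/(-2 + d) = 8*(-8 + 2*d)/(-2 + d))
U(O, L) = -16*(-4 + 4/O + L/O)/(-2 + 4/O + L/O) (U(O, L) = -16*(-4 + (L/O + 4/O))/(-2 + (L/O + 4/O)) = -16*(-4 + (4/O + L/O))/(-2 + (4/O + L/O)) = -16*(-4 + 4/O + L/O)/(-2 + 4/O + L/O))
U(G(-3), 43)**2 = (16*(4 + 43 - 4*(7 - 3))/(-4 - 1*43 + 2*(7 - 3)))**2 = (16*(4 + 43 - 4*4)/(-4 - 43 + 2*4))**2 = (16*(4 + 43 - 16)/(-4 - 43 + 8))**2 = (16*31/(-39))**2 = (16*(-1/39)*31)**2 = (-496/39)**2 = 246016/1521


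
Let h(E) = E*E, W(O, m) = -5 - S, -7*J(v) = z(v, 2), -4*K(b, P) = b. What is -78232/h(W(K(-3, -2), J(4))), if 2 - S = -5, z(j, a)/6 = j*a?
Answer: -9779/18 ≈ -543.28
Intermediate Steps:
z(j, a) = 6*a*j (z(j, a) = 6*(j*a) = 6*(a*j) = 6*a*j)
S = 7 (S = 2 - 1*(-5) = 2 + 5 = 7)
K(b, P) = -b/4
J(v) = -12*v/7 (J(v) = -6*2*v/7 = -12*v/7)
W(O, m) = -12 (W(O, m) = -5 - 1*7 = -5 - 7 = -12)
h(E) = E²
-78232/h(W(K(-3, -2), J(4))) = -78232/((-12)²) = -78232/144 = -78232*1/144 = -9779/18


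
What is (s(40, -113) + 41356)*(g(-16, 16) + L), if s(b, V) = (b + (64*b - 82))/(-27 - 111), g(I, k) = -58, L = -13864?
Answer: -39709790210/69 ≈ -5.7550e+8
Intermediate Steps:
s(b, V) = 41/69 - 65*b/138 (s(b, V) = (b + (-82 + 64*b))/(-138) = (-82 + 65*b)*(-1/138) = 41/69 - 65*b/138)
(s(40, -113) + 41356)*(g(-16, 16) + L) = ((41/69 - 65/138*40) + 41356)*(-58 - 13864) = ((41/69 - 1300/69) + 41356)*(-13922) = (-1259/69 + 41356)*(-13922) = (2852305/69)*(-13922) = -39709790210/69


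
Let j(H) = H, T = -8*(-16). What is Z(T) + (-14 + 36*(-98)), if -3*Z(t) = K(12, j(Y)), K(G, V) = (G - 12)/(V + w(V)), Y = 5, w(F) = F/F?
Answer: -3542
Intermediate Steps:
T = 128
w(F) = 1
K(G, V) = (-12 + G)/(1 + V) (K(G, V) = (G - 12)/(V + 1) = (-12 + G)/(1 + V))
Z(t) = 0 (Z(t) = -(-12 + 12)/(3*(1 + 5)) = -0/(3*6) = -0/18 = -1/3*0 = 0)
Z(T) + (-14 + 36*(-98)) = 0 + (-14 + 36*(-98)) = 0 + (-14 - 3528) = 0 - 3542 = -3542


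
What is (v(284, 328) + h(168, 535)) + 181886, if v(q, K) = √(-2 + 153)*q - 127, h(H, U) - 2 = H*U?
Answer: 271641 + 284*√151 ≈ 2.7513e+5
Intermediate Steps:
h(H, U) = 2 + H*U
v(q, K) = -127 + q*√151 (v(q, K) = √151*q - 127 = q*√151 - 127 = -127 + q*√151)
(v(284, 328) + h(168, 535)) + 181886 = ((-127 + 284*√151) + (2 + 168*535)) + 181886 = ((-127 + 284*√151) + (2 + 89880)) + 181886 = ((-127 + 284*√151) + 89882) + 181886 = (89755 + 284*√151) + 181886 = 271641 + 284*√151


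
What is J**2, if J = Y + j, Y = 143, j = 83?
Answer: 51076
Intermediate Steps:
J = 226 (J = 143 + 83 = 226)
J**2 = 226**2 = 51076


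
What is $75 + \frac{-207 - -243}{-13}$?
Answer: $\frac{939}{13} \approx 72.231$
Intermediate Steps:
$75 + \frac{-207 - -243}{-13} = 75 + \left(-207 + 243\right) \left(- \frac{1}{13}\right) = 75 + 36 \left(- \frac{1}{13}\right) = 75 - \frac{36}{13} = \frac{939}{13}$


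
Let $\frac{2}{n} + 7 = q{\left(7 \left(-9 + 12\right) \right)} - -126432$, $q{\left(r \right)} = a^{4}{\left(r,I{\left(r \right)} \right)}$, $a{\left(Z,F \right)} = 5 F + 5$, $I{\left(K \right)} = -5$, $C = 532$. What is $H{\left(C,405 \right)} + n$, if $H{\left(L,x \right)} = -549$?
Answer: $- \frac{157247323}{286425} \approx -549.0$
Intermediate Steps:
$a{\left(Z,F \right)} = 5 + 5 F$
$q{\left(r \right)} = 160000$ ($q{\left(r \right)} = \left(5 + 5 \left(-5\right)\right)^{4} = \left(5 - 25\right)^{4} = \left(-20\right)^{4} = 160000$)
$n = \frac{2}{286425}$ ($n = \frac{2}{-7 + \left(160000 - -126432\right)} = \frac{2}{-7 + \left(160000 + 126432\right)} = \frac{2}{-7 + 286432} = \frac{2}{286425} \approx 6.9826 \cdot 10^{-6}$)
$H{\left(C,405 \right)} + n = -549 + \frac{2}{286425} = - \frac{157247323}{286425}$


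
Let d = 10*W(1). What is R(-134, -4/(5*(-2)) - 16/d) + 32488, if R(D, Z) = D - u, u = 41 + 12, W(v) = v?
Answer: 32301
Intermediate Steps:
d = 10 (d = 10*1 = 10)
u = 53
R(D, Z) = -53 + D (R(D, Z) = D - 1*53 = D - 53 = -53 + D)
R(-134, -4/(5*(-2)) - 16/d) + 32488 = (-53 - 134) + 32488 = -187 + 32488 = 32301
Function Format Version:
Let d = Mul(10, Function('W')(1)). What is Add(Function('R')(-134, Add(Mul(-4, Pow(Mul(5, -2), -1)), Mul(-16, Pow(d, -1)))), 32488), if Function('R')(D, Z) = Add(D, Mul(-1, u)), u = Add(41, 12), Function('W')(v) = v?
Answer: 32301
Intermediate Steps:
d = 10 (d = Mul(10, 1) = 10)
u = 53
Function('R')(D, Z) = Add(-53, D) (Function('R')(D, Z) = Add(D, Mul(-1, 53)) = Add(D, -53) = Add(-53, D))
Add(Function('R')(-134, Add(Mul(-4, Pow(Mul(5, -2), -1)), Mul(-16, Pow(d, -1)))), 32488) = Add(Add(-53, -134), 32488) = Add(-187, 32488) = 32301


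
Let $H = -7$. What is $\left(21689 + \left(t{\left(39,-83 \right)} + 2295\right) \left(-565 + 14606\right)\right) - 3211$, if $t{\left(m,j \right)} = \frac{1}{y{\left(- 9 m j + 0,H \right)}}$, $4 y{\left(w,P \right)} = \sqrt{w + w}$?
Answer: $32242573 + \frac{28082 \sqrt{6474}}{9711} \approx 3.2243 \cdot 10^{7}$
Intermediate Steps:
$y{\left(w,P \right)} = \frac{\sqrt{2} \sqrt{w}}{4}$ ($y{\left(w,P \right)} = \frac{\sqrt{w + w}}{4} = \frac{\sqrt{2 w}}{4} = \frac{\sqrt{2} \sqrt{w}}{4}$)
$t{\left(m,j \right)} = \frac{2 \sqrt{2}}{3 \sqrt{- j m}}$ ($t{\left(m,j \right)} = \frac{1}{\frac{1}{4} \sqrt{2} \sqrt{- 9 m j + 0}} = \frac{1}{\frac{1}{4} \sqrt{2} \sqrt{- 9 j m + 0}} = \frac{1}{\frac{1}{4} \sqrt{2} \sqrt{- 9 j m}} = \frac{1}{\frac{1}{4} \sqrt{2} \cdot 3 \sqrt{- j m}} = \frac{1}{\frac{3}{4} \sqrt{2} \sqrt{- j m}} = \frac{2 \sqrt{2}}{3 \sqrt{- j m}}$)
$\left(21689 + \left(t{\left(39,-83 \right)} + 2295\right) \left(-565 + 14606\right)\right) - 3211 = \left(21689 + \left(\frac{2 \sqrt{2}}{3 \sqrt{3237}} + 2295\right) \left(-565 + 14606\right)\right) - 3211 = \left(21689 + \left(\frac{2 \sqrt{2}}{3 \sqrt{3237}} + 2295\right) 14041\right) - 3211 = \left(21689 + \left(\frac{2 \sqrt{2} \frac{\sqrt{3237}}{3237}}{3} + 2295\right) 14041\right) - 3211 = \left(21689 + \left(\frac{2 \sqrt{6474}}{9711} + 2295\right) 14041\right) - 3211 = \left(21689 + \left(2295 + \frac{2 \sqrt{6474}}{9711}\right) 14041\right) - 3211 = \left(21689 + \left(32224095 + \frac{28082 \sqrt{6474}}{9711}\right)\right) - 3211 = \left(32245784 + \frac{28082 \sqrt{6474}}{9711}\right) - 3211 = 32242573 + \frac{28082 \sqrt{6474}}{9711}$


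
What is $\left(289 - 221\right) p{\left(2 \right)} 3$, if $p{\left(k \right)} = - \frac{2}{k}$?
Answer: $-204$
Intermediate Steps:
$\left(289 - 221\right) p{\left(2 \right)} 3 = \left(289 - 221\right) - \frac{2}{2} \cdot 3 = 68 \left(-2\right) \frac{1}{2} \cdot 3 = 68 \left(\left(-1\right) 3\right) = 68 \left(-3\right) = -204$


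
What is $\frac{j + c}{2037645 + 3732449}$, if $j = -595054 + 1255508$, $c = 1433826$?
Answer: $\frac{25540}{70367} \approx 0.36295$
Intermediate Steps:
$j = 660454$
$\frac{j + c}{2037645 + 3732449} = \frac{660454 + 1433826}{2037645 + 3732449} = \frac{2094280}{5770094} = 2094280 \cdot \frac{1}{5770094} = \frac{25540}{70367}$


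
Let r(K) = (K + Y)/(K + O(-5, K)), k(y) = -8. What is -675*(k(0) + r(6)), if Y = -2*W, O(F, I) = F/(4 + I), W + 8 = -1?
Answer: 27000/11 ≈ 2454.5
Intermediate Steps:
W = -9 (W = -8 - 1 = -9)
Y = 18 (Y = -2*(-9) = 18)
r(K) = (18 + K)/(K - 5/(4 + K)) (r(K) = (K + 18)/(K - 5/(4 + K)) = (18 + K)/(K - 5/(4 + K)))
-675*(k(0) + r(6)) = -675*(-8 + (4 + 6)*(18 + 6)/(-5 + 6*(4 + 6))) = -675*(-8 + 10*24/(-5 + 6*10)) = -675*(-8 + 10*24/(-5 + 60)) = -675*(-8 + 10*24/55) = -675*(-8 + (1/55)*10*24) = -675*(-8 + 48/11) = -675*(-40/11) = 27000/11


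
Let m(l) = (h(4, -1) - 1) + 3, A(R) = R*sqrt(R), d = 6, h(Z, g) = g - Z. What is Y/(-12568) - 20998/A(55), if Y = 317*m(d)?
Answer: 951/12568 - 20998*sqrt(55)/3025 ≈ -51.404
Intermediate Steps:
A(R) = R**(3/2)
m(l) = -3 (m(l) = ((-1 - 1*4) - 1) + 3 = ((-1 - 4) - 1) + 3 = (-5 - 1) + 3 = -6 + 3 = -3)
Y = -951 (Y = 317*(-3) = -951)
Y/(-12568) - 20998/A(55) = -951/(-12568) - 20998*sqrt(55)/3025 = -951*(-1/12568) - 20998*sqrt(55)/3025 = 951/12568 - 20998*sqrt(55)/3025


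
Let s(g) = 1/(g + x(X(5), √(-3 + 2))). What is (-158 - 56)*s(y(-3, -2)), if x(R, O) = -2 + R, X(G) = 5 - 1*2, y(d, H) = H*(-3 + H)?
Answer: -214/11 ≈ -19.455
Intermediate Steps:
X(G) = 3 (X(G) = 5 - 2 = 3)
s(g) = 1/(1 + g) (s(g) = 1/(g + (-2 + 3)) = 1/(g + 1) = 1/(1 + g))
(-158 - 56)*s(y(-3, -2)) = (-158 - 56)/(1 - 2*(-3 - 2)) = -214/(1 - 2*(-5)) = -214/(1 + 10) = -214/11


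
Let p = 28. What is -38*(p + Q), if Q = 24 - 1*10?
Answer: -1596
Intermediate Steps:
Q = 14 (Q = 24 - 10 = 14)
-38*(p + Q) = -38*(28 + 14) = -38*42 = -1596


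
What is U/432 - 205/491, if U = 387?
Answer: 11273/23568 ≈ 0.47832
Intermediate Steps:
U/432 - 205/491 = 387/432 - 205/491 = 387*(1/432) - 205*1/491 = 43/48 - 205/491 = 11273/23568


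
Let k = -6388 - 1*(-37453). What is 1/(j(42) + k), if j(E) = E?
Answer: 1/31107 ≈ 3.2147e-5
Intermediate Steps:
k = 31065 (k = -6388 + 37453 = 31065)
1/(j(42) + k) = 1/(42 + 31065) = 1/31107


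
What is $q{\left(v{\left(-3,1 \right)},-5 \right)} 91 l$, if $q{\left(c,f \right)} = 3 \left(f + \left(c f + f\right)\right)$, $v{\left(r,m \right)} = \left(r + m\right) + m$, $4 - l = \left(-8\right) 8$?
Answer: $-92820$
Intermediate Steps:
$l = 68$ ($l = 4 - \left(-8\right) 8 = 4 - -64 = 4 + 64 = 68$)
$v{\left(r,m \right)} = r + 2 m$ ($v{\left(r,m \right)} = \left(m + r\right) + m = r + 2 m$)
$q{\left(c,f \right)} = 6 f + 3 c f$ ($q{\left(c,f \right)} = 3 \left(f + \left(f + c f\right)\right) = 3 \left(2 f + c f\right) = 6 f + 3 c f$)
$q{\left(v{\left(-3,1 \right)},-5 \right)} 91 l = 3 \left(-5\right) \left(2 + \left(-3 + 2 \cdot 1\right)\right) 91 \cdot 68 = 3 \left(-5\right) \left(2 + \left(-3 + 2\right)\right) 91 \cdot 68 = 3 \left(-5\right) \left(2 - 1\right) 91 \cdot 68 = 3 \left(-5\right) 1 \cdot 91 \cdot 68 = \left(-15\right) 91 \cdot 68 = \left(-1365\right) 68 = -92820$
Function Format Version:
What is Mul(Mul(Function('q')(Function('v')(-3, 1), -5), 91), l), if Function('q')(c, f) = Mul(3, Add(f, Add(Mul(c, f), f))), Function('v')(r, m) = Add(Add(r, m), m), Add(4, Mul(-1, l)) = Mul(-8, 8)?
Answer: -92820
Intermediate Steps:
l = 68 (l = Add(4, Mul(-1, Mul(-8, 8))) = Add(4, Mul(-1, -64)) = Add(4, 64) = 68)
Function('v')(r, m) = Add(r, Mul(2, m)) (Function('v')(r, m) = Add(Add(m, r), m) = Add(r, Mul(2, m)))
Function('q')(c, f) = Add(Mul(6, f), Mul(3, c, f)) (Function('q')(c, f) = Mul(3, Add(f, Add(f, Mul(c, f)))) = Mul(3, Add(Mul(2, f), Mul(c, f))) = Add(Mul(6, f), Mul(3, c, f)))
Mul(Mul(Function('q')(Function('v')(-3, 1), -5), 91), l) = Mul(Mul(Mul(3, -5, Add(2, Add(-3, Mul(2, 1)))), 91), 68) = Mul(Mul(Mul(3, -5, Add(2, Add(-3, 2))), 91), 68) = Mul(Mul(Mul(3, -5, Add(2, -1)), 91), 68) = Mul(Mul(Mul(3, -5, 1), 91), 68) = Mul(Mul(-15, 91), 68) = Mul(-1365, 68) = -92820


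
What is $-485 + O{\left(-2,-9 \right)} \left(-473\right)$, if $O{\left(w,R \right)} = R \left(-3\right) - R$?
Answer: $-17513$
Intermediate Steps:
$O{\left(w,R \right)} = - 4 R$ ($O{\left(w,R \right)} = - 3 R - R = - 4 R$)
$-485 + O{\left(-2,-9 \right)} \left(-473\right) = -485 + \left(-4\right) \left(-9\right) \left(-473\right) = -485 + 36 \left(-473\right) = -485 - 17028 = -17513$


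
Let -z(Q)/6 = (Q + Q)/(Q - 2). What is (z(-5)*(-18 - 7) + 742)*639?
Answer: 4277466/7 ≈ 6.1107e+5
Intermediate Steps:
z(Q) = -12*Q/(-2 + Q) (z(Q) = -6*(Q + Q)/(Q - 2) = -6*2*Q/(-2 + Q) = -12*Q/(-2 + Q))
(z(-5)*(-18 - 7) + 742)*639 = ((-12*(-5)/(-2 - 5))*(-18 - 7) + 742)*639 = (-12*(-5)/(-7)*(-25) + 742)*639 = (-12*(-5)*(-1/7)*(-25) + 742)*639 = (-60/7*(-25) + 742)*639 = (1500/7 + 742)*639 = (6694/7)*639 = 4277466/7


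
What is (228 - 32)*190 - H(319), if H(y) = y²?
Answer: -64521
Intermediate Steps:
(228 - 32)*190 - H(319) = (228 - 32)*190 - 1*319² = 196*190 - 1*101761 = 37240 - 101761 = -64521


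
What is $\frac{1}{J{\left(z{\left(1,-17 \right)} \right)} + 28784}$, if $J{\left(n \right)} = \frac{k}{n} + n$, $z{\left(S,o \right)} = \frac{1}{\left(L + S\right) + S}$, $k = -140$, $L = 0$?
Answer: $\frac{2}{57009} \approx 3.5082 \cdot 10^{-5}$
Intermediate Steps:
$z{\left(S,o \right)} = \frac{1}{2 S}$ ($z{\left(S,o \right)} = \frac{1}{\left(0 + S\right) + S} = \frac{1}{S + S} = \frac{1}{2 S}$)
$J{\left(n \right)} = n - \frac{140}{n}$ ($J{\left(n \right)} = - \frac{140}{n} + n = n - \frac{140}{n}$)
$\frac{1}{J{\left(z{\left(1,-17 \right)} \right)} + 28784} = \frac{1}{\left(\frac{1}{2 \cdot 1} - \frac{140}{\frac{1}{2} \cdot 1^{-1}}\right) + 28784} = \frac{1}{\left(\frac{1}{2} \cdot 1 - \frac{140}{\frac{1}{2} \cdot 1}\right) + 28784} = \frac{1}{\left(\frac{1}{2} - 140 \frac{1}{\frac{1}{2}}\right) + 28784} = \frac{1}{\left(\frac{1}{2} - 280\right) + 28784} = \frac{1}{- \frac{559}{2} + 28784} = \frac{1}{\frac{57009}{2}} = \frac{2}{57009}$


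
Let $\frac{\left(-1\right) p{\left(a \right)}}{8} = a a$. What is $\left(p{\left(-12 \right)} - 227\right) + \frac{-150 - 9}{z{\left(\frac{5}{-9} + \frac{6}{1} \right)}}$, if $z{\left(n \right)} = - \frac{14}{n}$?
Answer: $- \frac{7903}{6} \approx -1317.2$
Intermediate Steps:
$p{\left(a \right)} = - 8 a^{2}$ ($p{\left(a \right)} = - 8 a a = - 8 a^{2}$)
$\left(p{\left(-12 \right)} - 227\right) + \frac{-150 - 9}{z{\left(\frac{5}{-9} + \frac{6}{1} \right)}} = \left(- 8 \left(-12\right)^{2} - 227\right) + \frac{-150 - 9}{\left(-14\right) \frac{1}{\frac{5}{-9} + \frac{6}{1}}} = \left(\left(-8\right) 144 - 227\right) + \frac{-150 - 9}{\left(-14\right) \frac{1}{5 \left(- \frac{1}{9}\right) + 6 \cdot 1}} = \left(-1152 - 227\right) - \frac{159}{\left(-14\right) \frac{1}{- \frac{5}{9} + 6}} = -1379 - \frac{159}{\left(-14\right) \frac{1}{\frac{49}{9}}} = -1379 - \frac{159}{\left(-14\right) \frac{9}{49}} = -1379 - \frac{159}{- \frac{18}{7}} = -1379 - - \frac{371}{6} = -1379 + \frac{371}{6} = - \frac{7903}{6}$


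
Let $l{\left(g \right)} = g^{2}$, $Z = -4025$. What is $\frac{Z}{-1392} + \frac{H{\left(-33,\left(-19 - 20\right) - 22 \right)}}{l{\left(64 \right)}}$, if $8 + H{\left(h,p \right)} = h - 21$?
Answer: $\frac{512503}{178176} \approx 2.8764$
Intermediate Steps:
$H{\left(h,p \right)} = -29 + h$ ($H{\left(h,p \right)} = -8 + \left(h - 21\right) = -8 + \left(-21 + h\right) = -29 + h$)
$\frac{Z}{-1392} + \frac{H{\left(-33,\left(-19 - 20\right) - 22 \right)}}{l{\left(64 \right)}} = - \frac{4025}{-1392} + \frac{-29 - 33}{64^{2}} = \left(-4025\right) \left(- \frac{1}{1392}\right) - \frac{62}{4096} = \frac{4025}{1392} - \frac{31}{2048} = \frac{512503}{178176}$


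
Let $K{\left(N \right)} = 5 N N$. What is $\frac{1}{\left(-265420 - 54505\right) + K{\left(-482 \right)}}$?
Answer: $\frac{1}{841695} \approx 1.1881 \cdot 10^{-6}$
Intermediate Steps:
$K{\left(N \right)} = 5 N^{2}$
$\frac{1}{\left(-265420 - 54505\right) + K{\left(-482 \right)}} = \frac{1}{\left(-265420 - 54505\right) + 5 \left(-482\right)^{2}} = \frac{1}{\left(-265420 - 54505\right) + 5 \cdot 232324} = \frac{1}{-319925 + 1161620} = \frac{1}{841695}$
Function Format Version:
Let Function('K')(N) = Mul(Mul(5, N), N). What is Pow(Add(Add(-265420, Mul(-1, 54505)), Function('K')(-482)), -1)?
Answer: Rational(1, 841695) ≈ 1.1881e-6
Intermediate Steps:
Function('K')(N) = Mul(5, Pow(N, 2))
Pow(Add(Add(-265420, Mul(-1, 54505)), Function('K')(-482)), -1) = Pow(Add(Add(-265420, Mul(-1, 54505)), Mul(5, Pow(-482, 2))), -1) = Pow(Add(Add(-265420, -54505), Mul(5, 232324)), -1) = Pow(Add(-319925, 1161620), -1) = Pow(841695, -1) = Rational(1, 841695)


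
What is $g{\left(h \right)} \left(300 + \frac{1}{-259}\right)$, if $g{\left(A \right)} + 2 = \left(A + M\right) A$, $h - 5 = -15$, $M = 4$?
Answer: $\frac{4506542}{259} \approx 17400.0$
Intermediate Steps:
$h = -10$ ($h = 5 - 15 = -10$)
$g{\left(A \right)} = -2 + A \left(4 + A\right)$ ($g{\left(A \right)} = -2 + \left(A + 4\right) A = -2 + \left(4 + A\right) A = -2 + A \left(4 + A\right)$)
$g{\left(h \right)} \left(300 + \frac{1}{-259}\right) = \left(-2 + \left(-10\right)^{2} + 4 \left(-10\right)\right) \left(300 + \frac{1}{-259}\right) = \left(-2 + 100 - 40\right) \left(300 - \frac{1}{259}\right) = 58 \cdot \frac{77699}{259} = \frac{4506542}{259}$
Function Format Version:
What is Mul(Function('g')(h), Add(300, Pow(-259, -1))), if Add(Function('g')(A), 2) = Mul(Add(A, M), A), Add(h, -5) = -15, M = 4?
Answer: Rational(4506542, 259) ≈ 17400.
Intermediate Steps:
h = -10 (h = Add(5, -15) = -10)
Function('g')(A) = Add(-2, Mul(A, Add(4, A))) (Function('g')(A) = Add(-2, Mul(Add(A, 4), A)) = Add(-2, Mul(Add(4, A), A)) = Add(-2, Mul(A, Add(4, A))))
Mul(Function('g')(h), Add(300, Pow(-259, -1))) = Mul(Add(-2, Pow(-10, 2), Mul(4, -10)), Add(300, Pow(-259, -1))) = Mul(Add(-2, 100, -40), Add(300, Rational(-1, 259))) = Mul(58, Rational(77699, 259)) = Rational(4506542, 259)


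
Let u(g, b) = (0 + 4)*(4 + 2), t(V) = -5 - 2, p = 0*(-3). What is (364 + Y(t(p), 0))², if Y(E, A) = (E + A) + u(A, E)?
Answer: 145161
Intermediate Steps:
p = 0
t(V) = -7
u(g, b) = 24 (u(g, b) = 4*6 = 24)
Y(E, A) = 24 + A + E (Y(E, A) = (E + A) + 24 = (A + E) + 24 = 24 + A + E)
(364 + Y(t(p), 0))² = (364 + (24 + 0 - 7))² = (364 + 17)² = 381² = 145161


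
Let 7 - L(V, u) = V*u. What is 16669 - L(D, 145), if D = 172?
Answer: 41602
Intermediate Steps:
L(V, u) = 7 - V*u
16669 - L(D, 145) = 16669 - (7 - 1*172*145) = 16669 - (7 - 24940) = 16669 - 1*(-24933) = 16669 + 24933 = 41602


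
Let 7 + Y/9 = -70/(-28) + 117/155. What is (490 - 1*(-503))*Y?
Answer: -10375857/310 ≈ -33471.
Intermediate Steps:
Y = -10449/310 (Y = -63 + 9*(-70/(-28) + 117/155) = -63 + 9*(-70*(-1/28) + 117*(1/155)) = -63 + 9*(5/2 + 117/155) = -63 + 9*(1009/310) = -63 + 9081/310 = -10449/310 ≈ -33.706)
(490 - 1*(-503))*Y = (490 - 1*(-503))*(-10449/310) = (490 + 503)*(-10449/310) = 993*(-10449/310) = -10375857/310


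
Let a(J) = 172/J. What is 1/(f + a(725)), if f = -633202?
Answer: -725/459071278 ≈ -1.5793e-6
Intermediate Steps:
1/(f + a(725)) = 1/(-633202 + 172/725) = 1/(-459071278/725) = -725/459071278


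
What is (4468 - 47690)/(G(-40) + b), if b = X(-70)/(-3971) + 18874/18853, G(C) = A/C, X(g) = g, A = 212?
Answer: 32358263973860/3205175299 ≈ 10096.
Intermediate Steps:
G(C) = 212/C
b = 76268364/74865263 (b = -70/(-3971) + 18874/18853 = -70*(-1/3971) + 18874*(1/18853) = 70/3971 + 18874/18853 = 76268364/74865263 ≈ 1.0187)
(4468 - 47690)/(G(-40) + b) = (4468 - 47690)/(212/(-40) + 76268364/74865263) = -43222/(212*(-1/40) + 76268364/74865263) = -43222/(-53/10 + 76268364/74865263) = -43222/(-3205175299/748652630) = -43222*(-748652630/3205175299) = 32358263973860/3205175299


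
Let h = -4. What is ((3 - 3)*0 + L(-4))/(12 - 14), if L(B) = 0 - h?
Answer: -2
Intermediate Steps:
L(B) = 4 (L(B) = 0 - 1*(-4) = 0 + 4 = 4)
((3 - 3)*0 + L(-4))/(12 - 14) = ((3 - 3)*0 + 4)/(12 - 14) = (0*0 + 4)/(-2) = -(0 + 4)/2 = -½*4 = -2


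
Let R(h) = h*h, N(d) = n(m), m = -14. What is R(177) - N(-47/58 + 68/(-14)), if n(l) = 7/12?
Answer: 375941/12 ≈ 31328.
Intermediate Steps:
n(l) = 7/12 (n(l) = 7*(1/12) = 7/12)
N(d) = 7/12
R(h) = h²
R(177) - N(-47/58 + 68/(-14)) = 177² - 1*7/12 = 31329 - 7/12 = 375941/12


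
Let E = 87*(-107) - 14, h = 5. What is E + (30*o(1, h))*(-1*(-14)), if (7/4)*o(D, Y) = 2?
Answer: -8843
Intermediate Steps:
o(D, Y) = 8/7 (o(D, Y) = (4/7)*2 = 8/7)
E = -9323 (E = -9309 - 14 = -9323)
E + (30*o(1, h))*(-1*(-14)) = -9323 + (30*(8/7))*(-1*(-14)) = -9323 + (240/7)*14 = -9323 + 480 = -8843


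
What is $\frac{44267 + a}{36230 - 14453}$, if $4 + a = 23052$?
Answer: $\frac{67315}{21777} \approx 3.0911$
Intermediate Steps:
$a = 23048$ ($a = -4 + 23052 = 23048$)
$\frac{44267 + a}{36230 - 14453} = \frac{44267 + 23048}{36230 - 14453} = \frac{67315}{36230 - 14453} = \frac{67315}{21777}$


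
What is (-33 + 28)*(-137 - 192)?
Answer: 1645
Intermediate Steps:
(-33 + 28)*(-137 - 192) = -5*(-329) = 1645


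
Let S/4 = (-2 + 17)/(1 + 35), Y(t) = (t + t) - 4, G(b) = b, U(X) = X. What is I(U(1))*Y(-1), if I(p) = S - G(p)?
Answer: -4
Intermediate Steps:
Y(t) = -4 + 2*t (Y(t) = 2*t - 4 = -4 + 2*t)
S = 5/3 (S = 4*((-2 + 17)/(1 + 35)) = 4*(15/36) = 4*(15*(1/36)) = 4*(5/12) = 5/3 ≈ 1.6667)
I(p) = 5/3 - p
I(U(1))*Y(-1) = (5/3 - 1*1)*(-4 + 2*(-1)) = (5/3 - 1)*(-4 - 2) = (⅔)*(-6) = -4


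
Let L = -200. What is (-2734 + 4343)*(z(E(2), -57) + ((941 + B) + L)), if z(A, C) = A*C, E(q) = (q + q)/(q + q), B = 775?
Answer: 2347531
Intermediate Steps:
E(q) = 1 (E(q) = (2*q)/((2*q)) = (2*q)*(1/(2*q)) = 1)
(-2734 + 4343)*(z(E(2), -57) + ((941 + B) + L)) = (-2734 + 4343)*(1*(-57) + ((941 + 775) - 200)) = 1609*(-57 + (1716 - 200)) = 1609*(-57 + 1516) = 1609*1459 = 2347531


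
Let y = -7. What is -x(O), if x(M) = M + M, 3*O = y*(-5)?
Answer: -70/3 ≈ -23.333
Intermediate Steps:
O = 35/3 (O = (-7*(-5))/3 = (1/3)*35 = 35/3 ≈ 11.667)
x(M) = 2*M
-x(O) = -2*35/3 = -1*70/3 = -70/3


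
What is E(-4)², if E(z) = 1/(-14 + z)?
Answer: 1/324 ≈ 0.0030864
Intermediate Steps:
E(-4)² = (1/(-14 - 4))² = (1/(-18))² = (-1/18)² = 1/324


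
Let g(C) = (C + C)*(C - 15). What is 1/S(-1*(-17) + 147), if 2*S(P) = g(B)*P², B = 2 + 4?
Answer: -1/1452384 ≈ -6.8852e-7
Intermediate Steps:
B = 6
g(C) = 2*C*(-15 + C) (g(C) = (2*C)*(-15 + C) = 2*C*(-15 + C))
S(P) = -54*P² (S(P) = ((2*6*(-15 + 6))*P²)/2 = ((2*6*(-9))*P²)/2 = (-108*P²)/2 = -54*P²)
1/S(-1*(-17) + 147) = 1/(-54*(-1*(-17) + 147)²) = 1/(-54*(17 + 147)²) = 1/(-54*164²) = 1/(-54*26896) = 1/(-1452384) = -1/1452384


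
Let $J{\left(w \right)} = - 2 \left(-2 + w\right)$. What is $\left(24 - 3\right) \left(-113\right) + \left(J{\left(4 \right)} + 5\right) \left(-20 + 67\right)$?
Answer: $-2326$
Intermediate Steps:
$J{\left(w \right)} = 4 - 2 w$
$\left(24 - 3\right) \left(-113\right) + \left(J{\left(4 \right)} + 5\right) \left(-20 + 67\right) = \left(24 - 3\right) \left(-113\right) + \left(\left(4 - 8\right) + 5\right) \left(-20 + 67\right) = \left(24 - 3\right) \left(-113\right) + \left(\left(4 - 8\right) + 5\right) 47 = 21 \left(-113\right) + \left(-4 + 5\right) 47 = -2373 + 1 \cdot 47 = -2373 + 47 = -2326$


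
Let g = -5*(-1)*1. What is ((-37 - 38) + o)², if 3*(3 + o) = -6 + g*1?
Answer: 55225/9 ≈ 6136.1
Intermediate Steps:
g = 5 (g = 5*1 = 5)
o = -10/3 (o = -3 + (-6 + 5*1)/3 = -3 + (-6 + 5)/3 = -3 + (⅓)*(-1) = -3 - ⅓ = -10/3 ≈ -3.3333)
((-37 - 38) + o)² = ((-37 - 38) - 10/3)² = (-75 - 10/3)² = (-235/3)² = 55225/9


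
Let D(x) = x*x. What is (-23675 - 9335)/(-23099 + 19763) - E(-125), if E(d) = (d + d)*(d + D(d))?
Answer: 6463516505/1668 ≈ 3.8750e+6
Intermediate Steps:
D(x) = x²
E(d) = 2*d*(d + d²) (E(d) = (d + d)*(d + d²) = (2*d)*(d + d²) = 2*d*(d + d²))
(-23675 - 9335)/(-23099 + 19763) - E(-125) = (-23675 - 9335)/(-23099 + 19763) - 2*(-125)²*(1 - 125) = -33010/(-3336) - 2*15625*(-124) = -33010*(-1/3336) - 1*(-3875000) = 16505/1668 + 3875000 = 6463516505/1668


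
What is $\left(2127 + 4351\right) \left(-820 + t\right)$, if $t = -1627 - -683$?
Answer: $-11427192$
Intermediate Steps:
$t = -944$ ($t = -1627 + 683 = -944$)
$\left(2127 + 4351\right) \left(-820 + t\right) = \left(2127 + 4351\right) \left(-820 - 944\right) = 6478 \left(-1764\right) = -11427192$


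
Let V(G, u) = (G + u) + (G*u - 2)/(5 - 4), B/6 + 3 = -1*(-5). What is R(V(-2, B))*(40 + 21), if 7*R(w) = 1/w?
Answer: -61/112 ≈ -0.54464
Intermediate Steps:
B = 12 (B = -18 + 6*(-1*(-5)) = -18 + 6*5 = -18 + 30 = 12)
V(G, u) = -2 + G + u + G*u (V(G, u) = (G + u) + (-2 + G*u)/1 = (G + u) + (-2 + G*u)*1 = (G + u) + (-2 + G*u) = -2 + G + u + G*u)
R(w) = 1/(7*w)
R(V(-2, B))*(40 + 21) = (1/(7*(-2 - 2 + 12 - 2*12)))*(40 + 21) = (1/(7*(-2 - 2 + 12 - 24)))*61 = ((⅐)/(-16))*61 = ((⅐)*(-1/16))*61 = -1/112*61 = -61/112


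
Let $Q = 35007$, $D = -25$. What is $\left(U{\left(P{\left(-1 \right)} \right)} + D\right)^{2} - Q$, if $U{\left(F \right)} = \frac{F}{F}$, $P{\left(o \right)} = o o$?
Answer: $-34431$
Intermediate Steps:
$P{\left(o \right)} = o^{2}$
$U{\left(F \right)} = 1$
$\left(U{\left(P{\left(-1 \right)} \right)} + D\right)^{2} - Q = \left(1 - 25\right)^{2} - 35007 = \left(-24\right)^{2} - 35007 = 576 - 35007 = -34431$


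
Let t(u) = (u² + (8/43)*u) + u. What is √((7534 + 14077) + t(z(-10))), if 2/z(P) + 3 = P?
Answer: √6752977269/559 ≈ 147.01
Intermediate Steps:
z(P) = 2/(-3 + P)
t(u) = u² + 51*u/43 (t(u) = (u² + (8*(1/43))*u) + u = (u² + 8*u/43) + u = u² + 51*u/43)
√((7534 + 14077) + t(z(-10))) = √((7534 + 14077) + (2/(-3 - 10))*(51 + 43*(2/(-3 - 10)))/43) = √(21611 + (2/(-13))*(51 + 43*(2/(-13)))/43) = √(21611 + (2*(-1/13))*(51 + 43*(2*(-1/13)))/43) = √(21611 + (1/43)*(-2/13)*(51 + 43*(-2/13))) = √(21611 + (1/43)*(-2/13)*(51 - 86/13)) = √(21611 + (1/43)*(-2/13)*(577/13)) = √(21611 - 1154/7267) = √(157045983/7267) = √6752977269/559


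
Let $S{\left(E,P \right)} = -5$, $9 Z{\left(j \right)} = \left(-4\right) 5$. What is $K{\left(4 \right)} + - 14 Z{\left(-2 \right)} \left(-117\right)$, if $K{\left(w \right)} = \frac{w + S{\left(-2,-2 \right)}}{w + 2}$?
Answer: $- \frac{21841}{6} \approx -3640.2$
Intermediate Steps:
$Z{\left(j \right)} = - \frac{20}{9}$ ($Z{\left(j \right)} = \frac{\left(-4\right) 5}{9} = \frac{1}{9} \left(-20\right) = - \frac{20}{9}$)
$K{\left(w \right)} = \frac{-5 + w}{2 + w}$ ($K{\left(w \right)} = \frac{w - 5}{w + 2} = \frac{-5 + w}{2 + w}$)
$K{\left(4 \right)} + - 14 Z{\left(-2 \right)} \left(-117\right) = \frac{-5 + 4}{2 + 4} + \left(-14\right) \left(- \frac{20}{9}\right) \left(-117\right) = \frac{1}{6} \left(-1\right) + \frac{280}{9} \left(-117\right) = \frac{1}{6} \left(-1\right) - 3640 = - \frac{1}{6} - 3640 = - \frac{21841}{6}$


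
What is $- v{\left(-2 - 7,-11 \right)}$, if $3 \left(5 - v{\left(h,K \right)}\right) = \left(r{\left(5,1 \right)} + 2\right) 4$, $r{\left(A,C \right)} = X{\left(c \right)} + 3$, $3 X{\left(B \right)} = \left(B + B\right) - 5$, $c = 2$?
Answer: $\frac{11}{9} \approx 1.2222$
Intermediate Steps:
$X{\left(B \right)} = - \frac{5}{3} + \frac{2 B}{3}$ ($X{\left(B \right)} = \frac{\left(B + B\right) - 5}{3} = \frac{2 B - 5}{3} = \frac{-5 + 2 B}{3} = - \frac{5}{3} + \frac{2 B}{3}$)
$r{\left(A,C \right)} = \frac{8}{3}$ ($r{\left(A,C \right)} = \left(- \frac{5}{3} + \frac{2}{3} \cdot 2\right) + 3 = \left(- \frac{5}{3} + \frac{4}{3}\right) + 3 = - \frac{1}{3} + 3 = \frac{8}{3}$)
$v{\left(h,K \right)} = - \frac{11}{9}$ ($v{\left(h,K \right)} = 5 - \frac{\left(\frac{8}{3} + 2\right) 4}{3} = 5 - \frac{\frac{14}{3} \cdot 4}{3} = 5 - \frac{56}{9} = - \frac{11}{9}$)
$- v{\left(-2 - 7,-11 \right)} = \left(-1\right) \left(- \frac{11}{9}\right) = \frac{11}{9}$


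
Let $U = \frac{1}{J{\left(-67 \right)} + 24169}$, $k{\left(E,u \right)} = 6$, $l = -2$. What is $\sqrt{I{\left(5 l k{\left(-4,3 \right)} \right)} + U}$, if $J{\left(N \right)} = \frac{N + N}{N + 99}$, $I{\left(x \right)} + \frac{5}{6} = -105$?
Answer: $\frac{i \sqrt{63283300457442}}{773274} \approx 10.288 i$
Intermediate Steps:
$I{\left(x \right)} = - \frac{635}{6}$ ($I{\left(x \right)} = - \frac{5}{6} - 105 = - \frac{635}{6}$)
$J{\left(N \right)} = \frac{2 N}{99 + N}$
$U = \frac{16}{386637}$ ($U = \frac{1}{2 \left(-67\right) \frac{1}{99 - 67} + 24169} = \frac{1}{2 \left(-67\right) \frac{1}{32} + 24169} = \frac{1}{- \frac{67}{16} + 24169} = \frac{1}{\frac{386637}{16}} = \frac{16}{386637} \approx 4.1383 \cdot 10^{-5}$)
$\sqrt{I{\left(5 l k{\left(-4,3 \right)} \right)} + U} = \sqrt{- \frac{635}{6} + \frac{16}{386637}} = \sqrt{- \frac{81838133}{773274}} = \frac{i \sqrt{63283300457442}}{773274}$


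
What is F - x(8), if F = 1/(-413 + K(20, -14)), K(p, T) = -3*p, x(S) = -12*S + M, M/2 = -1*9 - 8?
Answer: 61489/473 ≈ 130.00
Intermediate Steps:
M = -34 (M = 2*(-1*9 - 8) = 2*(-9 - 8) = 2*(-17) = -34)
x(S) = -34 - 12*S (x(S) = -12*S - 34 = -34 - 12*S)
F = -1/473 (F = 1/(-413 - 3*20) = 1/(-413 - 60) = 1/(-473) = -1/473 ≈ -0.0021142)
F - x(8) = -1/473 - (-34 - 12*8) = -1/473 - (-34 - 96) = -1/473 - 1*(-130) = -1/473 + 130 = 61489/473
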